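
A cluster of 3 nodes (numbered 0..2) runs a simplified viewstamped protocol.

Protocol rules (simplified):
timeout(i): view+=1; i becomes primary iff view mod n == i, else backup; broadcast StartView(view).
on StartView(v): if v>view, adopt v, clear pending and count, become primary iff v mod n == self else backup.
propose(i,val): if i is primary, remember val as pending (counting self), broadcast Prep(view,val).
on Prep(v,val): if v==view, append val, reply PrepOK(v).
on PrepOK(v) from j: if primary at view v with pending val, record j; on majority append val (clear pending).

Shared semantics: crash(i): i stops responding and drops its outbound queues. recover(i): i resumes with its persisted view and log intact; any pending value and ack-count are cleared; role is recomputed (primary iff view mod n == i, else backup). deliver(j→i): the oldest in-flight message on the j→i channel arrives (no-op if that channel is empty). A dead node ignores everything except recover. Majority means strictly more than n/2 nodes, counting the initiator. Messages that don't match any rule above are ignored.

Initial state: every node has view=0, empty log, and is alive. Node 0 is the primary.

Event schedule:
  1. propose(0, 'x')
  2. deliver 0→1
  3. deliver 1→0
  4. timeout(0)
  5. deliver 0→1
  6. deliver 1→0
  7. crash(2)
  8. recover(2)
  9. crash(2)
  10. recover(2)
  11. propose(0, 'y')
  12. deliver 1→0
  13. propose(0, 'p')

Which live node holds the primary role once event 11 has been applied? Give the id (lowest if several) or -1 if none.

step 1 propose(0,'x'): —
step 2 deliver 0→1: 1={back,v=0,log=x}
step 3 deliver 1→0: 0={prim,v=0,log=x}
step 4 timeout(0): 0={back,v=1,log=x}
step 5 deliver 0→1: 1={prim,v=1,log=x}
step 6 deliver 1→0: —
step 7 crash(2): 2={✗back,v=0,log=-}
step 8 recover(2): 2={back,v=0,log=-}
step 9 crash(2): 2={✗back,v=0,log=-}
step 10 recover(2): 2={back,v=0,log=-}
step 11 propose(0,'y'): —

1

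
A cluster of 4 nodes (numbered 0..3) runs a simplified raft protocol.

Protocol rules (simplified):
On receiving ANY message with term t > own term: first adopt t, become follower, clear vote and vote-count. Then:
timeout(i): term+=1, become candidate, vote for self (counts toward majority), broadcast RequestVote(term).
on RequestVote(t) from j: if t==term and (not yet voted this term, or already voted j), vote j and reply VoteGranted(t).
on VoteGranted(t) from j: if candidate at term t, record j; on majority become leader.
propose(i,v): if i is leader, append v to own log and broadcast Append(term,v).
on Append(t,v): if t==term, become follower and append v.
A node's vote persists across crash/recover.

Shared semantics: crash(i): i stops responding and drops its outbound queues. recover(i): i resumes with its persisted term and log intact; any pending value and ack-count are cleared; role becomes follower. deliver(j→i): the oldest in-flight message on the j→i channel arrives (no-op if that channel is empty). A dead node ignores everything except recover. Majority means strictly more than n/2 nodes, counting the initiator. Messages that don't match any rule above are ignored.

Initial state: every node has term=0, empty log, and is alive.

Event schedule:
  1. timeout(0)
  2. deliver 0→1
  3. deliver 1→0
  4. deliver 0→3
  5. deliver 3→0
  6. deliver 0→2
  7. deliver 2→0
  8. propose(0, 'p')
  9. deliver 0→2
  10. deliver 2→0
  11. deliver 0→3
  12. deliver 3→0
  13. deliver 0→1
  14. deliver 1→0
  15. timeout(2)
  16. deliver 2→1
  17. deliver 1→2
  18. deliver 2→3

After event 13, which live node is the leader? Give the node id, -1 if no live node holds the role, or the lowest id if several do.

[1] timeout(0) → N0(cand t1 [-])
[2] deliver 0→1 → N1(foll t1 [-])
[3] deliver 1→0 → ∅
[4] deliver 0→3 → N3(foll t1 [-])
[5] deliver 3→0 → N0(lead t1 [-])
[6] deliver 0→2 → N2(foll t1 [-])
[7] deliver 2→0 → ∅
[8] propose(0,'p') → N0(lead t1 [p])
[9] deliver 0→2 → N2(foll t1 [p])
[10] deliver 2→0 → ∅
[11] deliver 0→3 → N3(foll t1 [p])
[12] deliver 3→0 → ∅
[13] deliver 0→1 → N1(foll t1 [p])

0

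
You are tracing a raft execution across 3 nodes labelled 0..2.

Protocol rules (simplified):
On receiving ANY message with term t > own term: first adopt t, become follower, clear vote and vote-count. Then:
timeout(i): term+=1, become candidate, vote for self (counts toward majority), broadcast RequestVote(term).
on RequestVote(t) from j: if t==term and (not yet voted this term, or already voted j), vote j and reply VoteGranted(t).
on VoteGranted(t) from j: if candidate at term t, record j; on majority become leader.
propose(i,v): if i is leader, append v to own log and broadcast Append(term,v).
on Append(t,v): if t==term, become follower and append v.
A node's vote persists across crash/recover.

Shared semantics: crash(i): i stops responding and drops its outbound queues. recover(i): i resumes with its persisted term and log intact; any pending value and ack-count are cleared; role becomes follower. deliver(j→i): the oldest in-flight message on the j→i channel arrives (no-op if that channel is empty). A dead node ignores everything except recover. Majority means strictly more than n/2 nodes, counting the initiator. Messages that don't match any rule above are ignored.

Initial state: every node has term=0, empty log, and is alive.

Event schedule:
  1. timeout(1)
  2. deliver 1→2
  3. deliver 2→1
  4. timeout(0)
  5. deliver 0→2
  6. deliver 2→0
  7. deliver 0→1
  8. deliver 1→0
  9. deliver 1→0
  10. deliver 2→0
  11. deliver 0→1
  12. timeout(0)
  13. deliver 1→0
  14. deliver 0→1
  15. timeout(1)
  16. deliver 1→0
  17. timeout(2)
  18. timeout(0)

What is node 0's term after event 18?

3

[1] timeout(1) → N1(cand t1 [-])
[2] deliver 1→2 → N2(foll t1 [-])
[3] deliver 2→1 → N1(lead t1 [-])
[4] timeout(0) → N0(cand t1 [-])
[5] deliver 0→2 → ∅
[6] deliver 2→0 → ∅
[7] deliver 0→1 → ∅
[8] deliver 1→0 → ∅
[9] deliver 1→0 → ∅
[10] deliver 2→0 → ∅
[11] deliver 0→1 → ∅
[12] timeout(0) → N0(cand t2 [-])
[13] deliver 1→0 → ∅
[14] deliver 0→1 → N1(foll t2 [-])
[15] timeout(1) → N1(cand t3 [-])
[16] deliver 1→0 → N0(lead t2 [-])
[17] timeout(2) → N2(cand t2 [-])
[18] timeout(0) → N0(cand t3 [-])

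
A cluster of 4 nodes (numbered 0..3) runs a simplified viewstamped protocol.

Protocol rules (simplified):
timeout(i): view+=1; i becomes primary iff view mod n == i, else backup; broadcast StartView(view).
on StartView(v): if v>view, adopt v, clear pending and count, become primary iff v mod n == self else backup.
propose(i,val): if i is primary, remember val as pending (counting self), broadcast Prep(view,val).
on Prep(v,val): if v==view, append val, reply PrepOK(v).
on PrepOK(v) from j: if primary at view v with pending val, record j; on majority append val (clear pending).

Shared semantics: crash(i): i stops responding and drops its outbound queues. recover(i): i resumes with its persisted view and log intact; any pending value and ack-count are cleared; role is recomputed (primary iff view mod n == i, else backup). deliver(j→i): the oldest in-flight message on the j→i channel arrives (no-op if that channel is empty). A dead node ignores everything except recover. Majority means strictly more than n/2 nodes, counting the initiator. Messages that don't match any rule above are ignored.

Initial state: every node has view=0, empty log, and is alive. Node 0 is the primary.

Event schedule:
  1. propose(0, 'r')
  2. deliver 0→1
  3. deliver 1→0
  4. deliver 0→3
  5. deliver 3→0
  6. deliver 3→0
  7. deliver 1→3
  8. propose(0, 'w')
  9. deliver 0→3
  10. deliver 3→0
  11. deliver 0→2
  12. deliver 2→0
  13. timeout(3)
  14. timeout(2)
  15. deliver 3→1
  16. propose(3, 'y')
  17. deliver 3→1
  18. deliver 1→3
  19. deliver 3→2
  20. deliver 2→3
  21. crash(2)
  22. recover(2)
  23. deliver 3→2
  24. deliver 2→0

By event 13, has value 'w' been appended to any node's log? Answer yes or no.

step 1 propose(0,'r'): —
step 2 deliver 0→1: 1={back,v=0,log=r}
step 3 deliver 1→0: —
step 4 deliver 0→3: 3={back,v=0,log=r}
step 5 deliver 3→0: 0={prim,v=0,log=r}
step 6 deliver 3→0: —
step 7 deliver 1→3: —
step 8 propose(0,'w'): —
step 9 deliver 0→3: 3={back,v=0,log=r,w}
step 10 deliver 3→0: —
step 11 deliver 0→2: 2={back,v=0,log=r}
step 12 deliver 2→0: 0={prim,v=0,log=r,w}
step 13 timeout(3): 3={back,v=1,log=r,w}

yes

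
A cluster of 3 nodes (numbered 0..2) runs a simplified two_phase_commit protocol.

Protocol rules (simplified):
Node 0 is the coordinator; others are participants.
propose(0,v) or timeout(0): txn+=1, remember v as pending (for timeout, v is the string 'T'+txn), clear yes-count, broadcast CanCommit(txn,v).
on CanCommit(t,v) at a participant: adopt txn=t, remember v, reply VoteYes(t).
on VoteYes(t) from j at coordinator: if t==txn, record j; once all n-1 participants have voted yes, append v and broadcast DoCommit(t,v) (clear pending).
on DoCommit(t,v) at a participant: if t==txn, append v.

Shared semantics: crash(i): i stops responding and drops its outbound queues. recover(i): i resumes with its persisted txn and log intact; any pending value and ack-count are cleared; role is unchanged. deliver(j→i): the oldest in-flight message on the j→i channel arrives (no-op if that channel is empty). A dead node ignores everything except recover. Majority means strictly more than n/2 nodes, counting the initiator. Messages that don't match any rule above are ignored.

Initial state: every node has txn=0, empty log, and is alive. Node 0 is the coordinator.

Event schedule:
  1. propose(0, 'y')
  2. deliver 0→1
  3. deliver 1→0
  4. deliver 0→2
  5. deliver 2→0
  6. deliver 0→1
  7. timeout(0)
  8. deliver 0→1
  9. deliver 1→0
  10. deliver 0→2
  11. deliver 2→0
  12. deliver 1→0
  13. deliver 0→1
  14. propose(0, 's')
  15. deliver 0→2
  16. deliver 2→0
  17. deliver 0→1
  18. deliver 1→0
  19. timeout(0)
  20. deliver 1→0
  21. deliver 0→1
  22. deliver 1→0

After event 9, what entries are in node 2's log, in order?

empty

[1] propose(0,'y') → N0(coor t1 [-])
[2] deliver 0→1 → N1(part t1 [-])
[3] deliver 1→0 → ∅
[4] deliver 0→2 → N2(part t1 [-])
[5] deliver 2→0 → N0(coor t1 [y])
[6] deliver 0→1 → N1(part t1 [y])
[7] timeout(0) → N0(coor t2 [y])
[8] deliver 0→1 → N1(part t2 [y])
[9] deliver 1→0 → ∅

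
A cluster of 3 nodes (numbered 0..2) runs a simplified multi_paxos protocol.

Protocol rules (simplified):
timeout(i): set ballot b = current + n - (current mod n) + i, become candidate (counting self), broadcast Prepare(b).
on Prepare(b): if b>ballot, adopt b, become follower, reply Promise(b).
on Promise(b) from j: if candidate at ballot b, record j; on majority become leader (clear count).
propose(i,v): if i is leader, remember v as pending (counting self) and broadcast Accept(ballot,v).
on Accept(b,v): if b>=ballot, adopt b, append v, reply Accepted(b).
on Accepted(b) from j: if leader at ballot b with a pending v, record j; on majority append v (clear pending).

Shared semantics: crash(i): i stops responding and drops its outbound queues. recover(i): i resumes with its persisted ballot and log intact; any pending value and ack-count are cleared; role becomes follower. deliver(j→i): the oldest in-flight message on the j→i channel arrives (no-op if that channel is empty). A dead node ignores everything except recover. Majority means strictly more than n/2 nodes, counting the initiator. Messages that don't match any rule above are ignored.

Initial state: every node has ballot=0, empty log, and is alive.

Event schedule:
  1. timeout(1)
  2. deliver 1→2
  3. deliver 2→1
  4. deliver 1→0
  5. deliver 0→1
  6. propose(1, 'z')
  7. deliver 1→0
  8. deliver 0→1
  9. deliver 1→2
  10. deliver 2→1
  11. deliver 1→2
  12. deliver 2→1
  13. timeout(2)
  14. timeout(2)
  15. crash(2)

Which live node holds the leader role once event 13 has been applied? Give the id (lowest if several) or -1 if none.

step 1 timeout(1): 1={cand,b=4,log=-}
step 2 deliver 1→2: 2={foll,b=4,log=-}
step 3 deliver 2→1: 1={lead,b=4,log=-}
step 4 deliver 1→0: 0={foll,b=4,log=-}
step 5 deliver 0→1: —
step 6 propose(1,'z'): —
step 7 deliver 1→0: 0={foll,b=4,log=z}
step 8 deliver 0→1: 1={lead,b=4,log=z}
step 9 deliver 1→2: 2={foll,b=4,log=z}
step 10 deliver 2→1: —
step 11 deliver 1→2: —
step 12 deliver 2→1: —
step 13 timeout(2): 2={cand,b=8,log=z}

1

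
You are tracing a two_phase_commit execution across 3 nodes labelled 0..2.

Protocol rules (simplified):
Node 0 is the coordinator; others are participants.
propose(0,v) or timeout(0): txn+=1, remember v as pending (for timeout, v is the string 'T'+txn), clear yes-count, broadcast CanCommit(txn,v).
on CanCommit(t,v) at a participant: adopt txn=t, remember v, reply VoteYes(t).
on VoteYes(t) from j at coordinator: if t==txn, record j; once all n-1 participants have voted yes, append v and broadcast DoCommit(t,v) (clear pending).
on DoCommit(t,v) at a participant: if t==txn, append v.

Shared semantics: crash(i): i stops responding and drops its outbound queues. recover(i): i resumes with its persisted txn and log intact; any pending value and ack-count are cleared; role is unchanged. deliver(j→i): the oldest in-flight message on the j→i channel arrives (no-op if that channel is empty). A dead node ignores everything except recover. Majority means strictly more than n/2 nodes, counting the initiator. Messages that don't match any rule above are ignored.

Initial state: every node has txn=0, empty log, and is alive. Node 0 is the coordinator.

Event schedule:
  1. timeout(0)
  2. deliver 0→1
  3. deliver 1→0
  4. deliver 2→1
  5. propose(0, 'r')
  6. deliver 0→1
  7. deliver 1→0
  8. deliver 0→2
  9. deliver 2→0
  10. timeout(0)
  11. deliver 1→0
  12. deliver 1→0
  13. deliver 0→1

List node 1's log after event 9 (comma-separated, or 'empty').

empty

1. timeout(0):  <0:coor t1 ->
2. deliver 0→1:  <1:part t1 ->
3. deliver 1→0:  nop
4. deliver 2→1:  nop
5. propose(0,'r'):  <0:coor t2 ->
6. deliver 0→1:  <1:part t2 ->
7. deliver 1→0:  nop
8. deliver 0→2:  <2:part t1 ->
9. deliver 2→0:  nop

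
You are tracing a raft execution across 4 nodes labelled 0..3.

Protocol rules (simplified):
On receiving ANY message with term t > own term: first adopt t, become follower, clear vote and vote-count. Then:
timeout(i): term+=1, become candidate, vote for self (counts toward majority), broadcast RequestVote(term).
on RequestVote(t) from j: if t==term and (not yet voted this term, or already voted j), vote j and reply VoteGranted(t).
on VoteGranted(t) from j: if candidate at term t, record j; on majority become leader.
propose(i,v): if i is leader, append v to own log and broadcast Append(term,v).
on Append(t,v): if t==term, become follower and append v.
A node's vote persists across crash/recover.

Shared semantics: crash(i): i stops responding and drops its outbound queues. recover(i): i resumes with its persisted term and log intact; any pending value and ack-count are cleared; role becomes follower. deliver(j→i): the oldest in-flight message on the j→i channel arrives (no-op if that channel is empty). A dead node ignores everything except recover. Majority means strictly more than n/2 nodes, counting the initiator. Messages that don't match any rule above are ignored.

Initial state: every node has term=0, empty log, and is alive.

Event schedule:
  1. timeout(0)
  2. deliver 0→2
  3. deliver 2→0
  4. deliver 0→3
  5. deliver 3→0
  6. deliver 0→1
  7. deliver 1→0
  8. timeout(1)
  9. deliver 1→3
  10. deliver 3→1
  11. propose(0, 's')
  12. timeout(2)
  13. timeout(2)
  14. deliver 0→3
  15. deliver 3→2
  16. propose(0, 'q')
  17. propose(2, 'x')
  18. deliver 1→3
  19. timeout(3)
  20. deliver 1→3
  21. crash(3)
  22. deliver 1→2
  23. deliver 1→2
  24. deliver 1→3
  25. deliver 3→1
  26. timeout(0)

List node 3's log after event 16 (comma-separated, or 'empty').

[1] timeout(0) → N0(cand t1 [-])
[2] deliver 0→2 → N2(foll t1 [-])
[3] deliver 2→0 → ∅
[4] deliver 0→3 → N3(foll t1 [-])
[5] deliver 3→0 → N0(lead t1 [-])
[6] deliver 0→1 → N1(foll t1 [-])
[7] deliver 1→0 → ∅
[8] timeout(1) → N1(cand t2 [-])
[9] deliver 1→3 → N3(foll t2 [-])
[10] deliver 3→1 → ∅
[11] propose(0,'s') → N0(lead t1 [s])
[12] timeout(2) → N2(cand t2 [-])
[13] timeout(2) → N2(cand t3 [-])
[14] deliver 0→3 → ∅
[15] deliver 3→2 → ∅
[16] propose(0,'q') → N0(lead t1 [s,q])

empty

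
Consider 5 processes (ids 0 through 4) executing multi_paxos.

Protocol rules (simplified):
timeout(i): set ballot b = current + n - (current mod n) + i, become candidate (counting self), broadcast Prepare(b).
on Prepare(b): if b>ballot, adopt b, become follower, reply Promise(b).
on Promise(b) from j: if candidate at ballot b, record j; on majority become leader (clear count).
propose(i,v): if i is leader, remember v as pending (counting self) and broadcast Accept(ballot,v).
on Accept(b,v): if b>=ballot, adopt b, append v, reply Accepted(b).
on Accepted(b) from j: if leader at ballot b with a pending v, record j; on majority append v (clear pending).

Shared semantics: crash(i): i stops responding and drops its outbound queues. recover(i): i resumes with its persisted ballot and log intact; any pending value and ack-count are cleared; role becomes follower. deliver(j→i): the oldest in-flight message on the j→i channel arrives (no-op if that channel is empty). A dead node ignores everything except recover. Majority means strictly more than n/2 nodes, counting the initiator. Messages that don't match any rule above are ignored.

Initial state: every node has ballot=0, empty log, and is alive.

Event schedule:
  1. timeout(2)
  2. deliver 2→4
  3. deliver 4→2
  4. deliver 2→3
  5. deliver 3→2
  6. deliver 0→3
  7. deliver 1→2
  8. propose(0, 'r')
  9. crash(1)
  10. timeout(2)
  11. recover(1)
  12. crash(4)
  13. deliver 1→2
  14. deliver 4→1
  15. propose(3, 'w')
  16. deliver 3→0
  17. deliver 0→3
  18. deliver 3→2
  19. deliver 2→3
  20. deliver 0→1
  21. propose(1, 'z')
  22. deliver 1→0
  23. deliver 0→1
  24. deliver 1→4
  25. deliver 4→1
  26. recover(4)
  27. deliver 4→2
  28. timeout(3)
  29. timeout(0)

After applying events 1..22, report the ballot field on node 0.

0

1. timeout(2):  <2:cand b7 ->
2. deliver 2→4:  <4:foll b7 ->
3. deliver 4→2:  nop
4. deliver 2→3:  <3:foll b7 ->
5. deliver 3→2:  <2:lead b7 ->
6. deliver 0→3:  nop
7. deliver 1→2:  nop
8. propose(0,'r'):  nop
9. crash(1):  <1:✗foll b0 ->
10. timeout(2):  <2:cand b12 ->
11. recover(1):  <1:foll b0 ->
12. crash(4):  <4:✗foll b7 ->
13. deliver 1→2:  nop
14. deliver 4→1:  nop
15. propose(3,'w'):  nop
16. deliver 3→0:  nop
17. deliver 0→3:  nop
18. deliver 3→2:  nop
19. deliver 2→3:  <3:foll b12 ->
20. deliver 0→1:  nop
21. propose(1,'z'):  nop
22. deliver 1→0:  nop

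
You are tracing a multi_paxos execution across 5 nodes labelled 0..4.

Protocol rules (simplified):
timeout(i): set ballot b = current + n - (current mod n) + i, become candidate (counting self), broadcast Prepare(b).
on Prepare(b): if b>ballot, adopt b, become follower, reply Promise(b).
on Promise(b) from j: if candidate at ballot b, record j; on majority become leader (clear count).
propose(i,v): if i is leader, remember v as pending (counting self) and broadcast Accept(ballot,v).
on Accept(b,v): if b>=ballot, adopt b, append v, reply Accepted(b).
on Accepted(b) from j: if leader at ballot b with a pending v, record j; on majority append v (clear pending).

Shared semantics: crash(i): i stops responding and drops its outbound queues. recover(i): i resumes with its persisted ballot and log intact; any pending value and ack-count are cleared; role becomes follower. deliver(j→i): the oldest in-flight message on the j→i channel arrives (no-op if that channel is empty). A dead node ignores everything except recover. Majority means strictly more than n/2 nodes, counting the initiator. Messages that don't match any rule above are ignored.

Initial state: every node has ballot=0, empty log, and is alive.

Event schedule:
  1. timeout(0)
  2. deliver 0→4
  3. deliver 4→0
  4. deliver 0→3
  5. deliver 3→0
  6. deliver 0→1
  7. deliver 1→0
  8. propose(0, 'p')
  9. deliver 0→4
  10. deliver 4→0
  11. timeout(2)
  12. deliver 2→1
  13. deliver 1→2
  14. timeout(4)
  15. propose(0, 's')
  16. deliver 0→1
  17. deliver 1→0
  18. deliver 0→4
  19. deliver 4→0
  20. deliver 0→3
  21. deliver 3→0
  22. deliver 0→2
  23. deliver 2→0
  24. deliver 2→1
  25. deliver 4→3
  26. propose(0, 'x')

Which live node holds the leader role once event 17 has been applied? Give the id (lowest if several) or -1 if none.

after 1 — timeout(0): n0:cand/b5/[-]
after 2 — deliver 0→4: n4:foll/b5/[-]
after 3 — deliver 4→0: ·
after 4 — deliver 0→3: n3:foll/b5/[-]
after 5 — deliver 3→0: n0:lead/b5/[-]
after 6 — deliver 0→1: n1:foll/b5/[-]
after 7 — deliver 1→0: ·
after 8 — propose(0,'p'): ·
after 9 — deliver 0→4: n4:foll/b5/[p]
after 10 — deliver 4→0: ·
after 11 — timeout(2): n2:cand/b7/[-]
after 12 — deliver 2→1: n1:foll/b7/[-]
after 13 — deliver 1→2: ·
after 14 — timeout(4): n4:cand/b14/[p]
after 15 — propose(0,'s'): ·
after 16 — deliver 0→1: ·
after 17 — deliver 1→0: ·

0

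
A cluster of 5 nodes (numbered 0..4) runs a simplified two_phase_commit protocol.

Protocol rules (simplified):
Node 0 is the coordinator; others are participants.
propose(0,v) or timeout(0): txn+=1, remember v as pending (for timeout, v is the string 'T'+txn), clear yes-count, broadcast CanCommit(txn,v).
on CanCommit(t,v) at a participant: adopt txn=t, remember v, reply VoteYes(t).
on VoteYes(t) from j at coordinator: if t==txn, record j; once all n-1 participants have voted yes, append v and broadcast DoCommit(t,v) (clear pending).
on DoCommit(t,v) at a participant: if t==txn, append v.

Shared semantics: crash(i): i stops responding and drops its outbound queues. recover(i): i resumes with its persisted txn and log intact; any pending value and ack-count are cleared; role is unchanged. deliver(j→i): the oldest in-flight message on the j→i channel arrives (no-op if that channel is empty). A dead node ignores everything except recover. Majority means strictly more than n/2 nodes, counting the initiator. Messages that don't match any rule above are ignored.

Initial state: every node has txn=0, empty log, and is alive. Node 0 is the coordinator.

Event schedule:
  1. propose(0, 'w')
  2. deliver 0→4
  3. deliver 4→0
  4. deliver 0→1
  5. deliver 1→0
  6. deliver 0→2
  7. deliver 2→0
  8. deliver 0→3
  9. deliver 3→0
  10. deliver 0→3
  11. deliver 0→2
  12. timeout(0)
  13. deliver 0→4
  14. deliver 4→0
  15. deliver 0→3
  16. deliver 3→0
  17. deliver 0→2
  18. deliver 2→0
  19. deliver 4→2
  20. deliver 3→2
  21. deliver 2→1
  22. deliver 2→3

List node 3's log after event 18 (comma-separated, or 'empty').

1. propose(0,'w'):  <0:coor t1 ->
2. deliver 0→4:  <4:part t1 ->
3. deliver 4→0:  nop
4. deliver 0→1:  <1:part t1 ->
5. deliver 1→0:  nop
6. deliver 0→2:  <2:part t1 ->
7. deliver 2→0:  nop
8. deliver 0→3:  <3:part t1 ->
9. deliver 3→0:  <0:coor t1 w>
10. deliver 0→3:  <3:part t1 w>
11. deliver 0→2:  <2:part t1 w>
12. timeout(0):  <0:coor t2 w>
13. deliver 0→4:  <4:part t1 w>
14. deliver 4→0:  nop
15. deliver 0→3:  <3:part t2 w>
16. deliver 3→0:  nop
17. deliver 0→2:  <2:part t2 w>
18. deliver 2→0:  nop

w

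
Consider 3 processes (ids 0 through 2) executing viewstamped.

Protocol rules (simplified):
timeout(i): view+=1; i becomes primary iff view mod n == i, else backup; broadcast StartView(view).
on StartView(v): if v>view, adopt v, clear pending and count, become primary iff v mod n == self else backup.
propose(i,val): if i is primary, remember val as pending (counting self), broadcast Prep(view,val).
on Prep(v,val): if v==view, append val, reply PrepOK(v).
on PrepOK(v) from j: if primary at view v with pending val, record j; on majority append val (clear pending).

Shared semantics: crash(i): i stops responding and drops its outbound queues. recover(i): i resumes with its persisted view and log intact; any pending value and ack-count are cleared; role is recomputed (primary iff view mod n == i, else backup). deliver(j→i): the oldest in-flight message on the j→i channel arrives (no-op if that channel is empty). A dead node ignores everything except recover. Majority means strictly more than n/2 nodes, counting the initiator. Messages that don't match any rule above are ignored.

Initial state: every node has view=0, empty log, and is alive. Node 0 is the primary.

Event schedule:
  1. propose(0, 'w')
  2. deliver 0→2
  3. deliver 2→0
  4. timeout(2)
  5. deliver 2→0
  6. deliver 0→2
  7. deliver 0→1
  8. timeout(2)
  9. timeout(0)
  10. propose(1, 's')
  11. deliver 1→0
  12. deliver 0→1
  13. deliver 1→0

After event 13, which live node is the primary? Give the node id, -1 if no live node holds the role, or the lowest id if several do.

2

[1] propose(0,'w') → ∅
[2] deliver 0→2 → N2(back v0 [w])
[3] deliver 2→0 → N0(prim v0 [w])
[4] timeout(2) → N2(back v1 [w])
[5] deliver 2→0 → N0(back v1 [w])
[6] deliver 0→2 → ∅
[7] deliver 0→1 → N1(back v0 [w])
[8] timeout(2) → N2(prim v2 [w])
[9] timeout(0) → N0(back v2 [w])
[10] propose(1,'s') → ∅
[11] deliver 1→0 → ∅
[12] deliver 0→1 → N1(back v2 [w])
[13] deliver 1→0 → ∅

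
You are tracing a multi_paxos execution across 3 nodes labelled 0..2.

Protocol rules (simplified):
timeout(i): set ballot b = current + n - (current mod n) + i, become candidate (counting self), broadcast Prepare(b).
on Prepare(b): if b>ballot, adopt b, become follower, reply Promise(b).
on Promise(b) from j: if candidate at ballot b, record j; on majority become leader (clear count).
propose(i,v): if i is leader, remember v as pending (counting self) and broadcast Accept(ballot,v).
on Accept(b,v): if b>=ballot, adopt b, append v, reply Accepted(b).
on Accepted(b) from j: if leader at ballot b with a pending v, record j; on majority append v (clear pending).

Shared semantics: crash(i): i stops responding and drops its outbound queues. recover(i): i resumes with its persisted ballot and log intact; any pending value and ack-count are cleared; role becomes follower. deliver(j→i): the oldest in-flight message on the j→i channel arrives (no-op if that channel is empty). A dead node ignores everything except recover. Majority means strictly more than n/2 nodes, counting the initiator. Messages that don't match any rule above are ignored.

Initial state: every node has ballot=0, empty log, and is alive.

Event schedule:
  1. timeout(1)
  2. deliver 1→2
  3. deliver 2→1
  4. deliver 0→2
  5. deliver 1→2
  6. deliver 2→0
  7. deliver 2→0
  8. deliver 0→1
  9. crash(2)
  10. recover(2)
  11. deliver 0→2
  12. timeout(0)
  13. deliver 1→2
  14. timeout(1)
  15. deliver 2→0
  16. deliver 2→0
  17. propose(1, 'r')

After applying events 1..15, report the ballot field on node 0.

step 1 timeout(1): 1={cand,b=4,log=-}
step 2 deliver 1→2: 2={foll,b=4,log=-}
step 3 deliver 2→1: 1={lead,b=4,log=-}
step 4 deliver 0→2: —
step 5 deliver 1→2: —
step 6 deliver 2→0: —
step 7 deliver 2→0: —
step 8 deliver 0→1: —
step 9 crash(2): 2={✗foll,b=4,log=-}
step 10 recover(2): 2={foll,b=4,log=-}
step 11 deliver 0→2: —
step 12 timeout(0): 0={cand,b=3,log=-}
step 13 deliver 1→2: —
step 14 timeout(1): 1={cand,b=7,log=-}
step 15 deliver 2→0: —

3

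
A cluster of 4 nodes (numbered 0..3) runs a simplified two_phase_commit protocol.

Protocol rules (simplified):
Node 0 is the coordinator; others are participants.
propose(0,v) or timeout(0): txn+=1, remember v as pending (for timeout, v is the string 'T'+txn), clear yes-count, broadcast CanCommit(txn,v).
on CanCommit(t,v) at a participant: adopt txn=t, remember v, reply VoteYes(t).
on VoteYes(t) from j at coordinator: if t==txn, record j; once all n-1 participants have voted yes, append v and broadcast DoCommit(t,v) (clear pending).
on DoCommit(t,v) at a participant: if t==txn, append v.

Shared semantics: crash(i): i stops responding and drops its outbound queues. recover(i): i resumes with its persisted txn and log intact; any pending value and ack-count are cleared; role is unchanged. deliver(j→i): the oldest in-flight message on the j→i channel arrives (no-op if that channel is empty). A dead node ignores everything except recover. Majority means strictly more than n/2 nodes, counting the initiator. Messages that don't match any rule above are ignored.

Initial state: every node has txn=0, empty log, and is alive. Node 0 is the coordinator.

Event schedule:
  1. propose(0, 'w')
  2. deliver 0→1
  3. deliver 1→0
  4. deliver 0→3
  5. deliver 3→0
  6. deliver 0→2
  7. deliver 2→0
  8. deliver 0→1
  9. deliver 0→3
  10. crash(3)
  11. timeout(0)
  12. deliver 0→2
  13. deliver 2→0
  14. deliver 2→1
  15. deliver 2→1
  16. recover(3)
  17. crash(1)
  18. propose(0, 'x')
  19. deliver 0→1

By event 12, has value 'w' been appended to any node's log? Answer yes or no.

yes

[1] propose(0,'w') → N0(coor t1 [-])
[2] deliver 0→1 → N1(part t1 [-])
[3] deliver 1→0 → ∅
[4] deliver 0→3 → N3(part t1 [-])
[5] deliver 3→0 → ∅
[6] deliver 0→2 → N2(part t1 [-])
[7] deliver 2→0 → N0(coor t1 [w])
[8] deliver 0→1 → N1(part t1 [w])
[9] deliver 0→3 → N3(part t1 [w])
[10] crash(3) → N3(✗part t1 [w])
[11] timeout(0) → N0(coor t2 [w])
[12] deliver 0→2 → N2(part t1 [w])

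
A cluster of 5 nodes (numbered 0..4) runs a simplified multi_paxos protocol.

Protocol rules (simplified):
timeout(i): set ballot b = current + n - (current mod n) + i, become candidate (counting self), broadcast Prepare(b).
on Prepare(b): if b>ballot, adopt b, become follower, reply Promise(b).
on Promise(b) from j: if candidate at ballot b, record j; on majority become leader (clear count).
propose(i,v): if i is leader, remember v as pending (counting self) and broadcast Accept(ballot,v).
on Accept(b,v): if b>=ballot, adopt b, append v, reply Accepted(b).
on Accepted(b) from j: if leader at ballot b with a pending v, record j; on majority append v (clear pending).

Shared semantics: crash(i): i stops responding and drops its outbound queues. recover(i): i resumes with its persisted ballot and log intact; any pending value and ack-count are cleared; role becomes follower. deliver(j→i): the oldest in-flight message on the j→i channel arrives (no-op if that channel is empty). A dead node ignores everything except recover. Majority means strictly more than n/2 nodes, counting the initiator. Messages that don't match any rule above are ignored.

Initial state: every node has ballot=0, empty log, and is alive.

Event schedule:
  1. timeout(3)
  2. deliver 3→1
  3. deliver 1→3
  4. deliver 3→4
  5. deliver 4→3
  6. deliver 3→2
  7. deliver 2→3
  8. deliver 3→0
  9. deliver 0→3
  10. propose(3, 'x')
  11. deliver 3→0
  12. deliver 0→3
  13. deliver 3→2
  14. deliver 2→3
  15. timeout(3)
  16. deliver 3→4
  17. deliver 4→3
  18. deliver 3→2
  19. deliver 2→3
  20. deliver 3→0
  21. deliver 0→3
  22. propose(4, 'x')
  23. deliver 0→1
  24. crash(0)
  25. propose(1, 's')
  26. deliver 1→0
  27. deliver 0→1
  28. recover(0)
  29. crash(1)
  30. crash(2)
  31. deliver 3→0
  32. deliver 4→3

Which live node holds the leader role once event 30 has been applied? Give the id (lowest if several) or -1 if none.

3

1. timeout(3):  <3:cand b8 ->
2. deliver 3→1:  <1:foll b8 ->
3. deliver 1→3:  nop
4. deliver 3→4:  <4:foll b8 ->
5. deliver 4→3:  <3:lead b8 ->
6. deliver 3→2:  <2:foll b8 ->
7. deliver 2→3:  nop
8. deliver 3→0:  <0:foll b8 ->
9. deliver 0→3:  nop
10. propose(3,'x'):  nop
11. deliver 3→0:  <0:foll b8 x>
12. deliver 0→3:  nop
13. deliver 3→2:  <2:foll b8 x>
14. deliver 2→3:  <3:lead b8 x>
15. timeout(3):  <3:cand b13 x>
16. deliver 3→4:  <4:foll b8 x>
17. deliver 4→3:  nop
18. deliver 3→2:  <2:foll b13 x>
19. deliver 2→3:  nop
20. deliver 3→0:  <0:foll b13 x>
21. deliver 0→3:  <3:lead b13 x>
22. propose(4,'x'):  nop
23. deliver 0→1:  nop
24. crash(0):  <0:✗foll b13 x>
25. propose(1,'s'):  nop
26. deliver 1→0:  nop
27. deliver 0→1:  nop
28. recover(0):  <0:foll b13 x>
29. crash(1):  <1:✗foll b8 ->
30. crash(2):  <2:✗foll b13 x>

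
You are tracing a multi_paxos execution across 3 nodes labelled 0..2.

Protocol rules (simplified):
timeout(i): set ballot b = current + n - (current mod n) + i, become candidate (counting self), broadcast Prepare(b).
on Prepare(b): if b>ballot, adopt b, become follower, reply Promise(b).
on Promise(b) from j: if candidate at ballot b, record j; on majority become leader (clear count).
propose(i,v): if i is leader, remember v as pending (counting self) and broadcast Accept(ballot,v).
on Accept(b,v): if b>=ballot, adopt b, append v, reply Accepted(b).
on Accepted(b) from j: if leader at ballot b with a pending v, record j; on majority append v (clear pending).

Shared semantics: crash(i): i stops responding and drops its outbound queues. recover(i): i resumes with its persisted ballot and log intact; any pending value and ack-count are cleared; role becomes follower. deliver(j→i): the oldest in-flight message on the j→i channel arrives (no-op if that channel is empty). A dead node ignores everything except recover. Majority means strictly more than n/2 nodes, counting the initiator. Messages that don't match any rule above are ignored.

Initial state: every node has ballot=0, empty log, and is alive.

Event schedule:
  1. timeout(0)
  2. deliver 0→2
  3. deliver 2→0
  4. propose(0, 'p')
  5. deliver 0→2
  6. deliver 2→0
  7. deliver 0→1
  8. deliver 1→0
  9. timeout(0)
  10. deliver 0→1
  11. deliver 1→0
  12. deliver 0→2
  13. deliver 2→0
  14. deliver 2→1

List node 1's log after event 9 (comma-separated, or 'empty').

empty

1. timeout(0):  <0:cand b3 ->
2. deliver 0→2:  <2:foll b3 ->
3. deliver 2→0:  <0:lead b3 ->
4. propose(0,'p'):  nop
5. deliver 0→2:  <2:foll b3 p>
6. deliver 2→0:  <0:lead b3 p>
7. deliver 0→1:  <1:foll b3 ->
8. deliver 1→0:  nop
9. timeout(0):  <0:cand b6 p>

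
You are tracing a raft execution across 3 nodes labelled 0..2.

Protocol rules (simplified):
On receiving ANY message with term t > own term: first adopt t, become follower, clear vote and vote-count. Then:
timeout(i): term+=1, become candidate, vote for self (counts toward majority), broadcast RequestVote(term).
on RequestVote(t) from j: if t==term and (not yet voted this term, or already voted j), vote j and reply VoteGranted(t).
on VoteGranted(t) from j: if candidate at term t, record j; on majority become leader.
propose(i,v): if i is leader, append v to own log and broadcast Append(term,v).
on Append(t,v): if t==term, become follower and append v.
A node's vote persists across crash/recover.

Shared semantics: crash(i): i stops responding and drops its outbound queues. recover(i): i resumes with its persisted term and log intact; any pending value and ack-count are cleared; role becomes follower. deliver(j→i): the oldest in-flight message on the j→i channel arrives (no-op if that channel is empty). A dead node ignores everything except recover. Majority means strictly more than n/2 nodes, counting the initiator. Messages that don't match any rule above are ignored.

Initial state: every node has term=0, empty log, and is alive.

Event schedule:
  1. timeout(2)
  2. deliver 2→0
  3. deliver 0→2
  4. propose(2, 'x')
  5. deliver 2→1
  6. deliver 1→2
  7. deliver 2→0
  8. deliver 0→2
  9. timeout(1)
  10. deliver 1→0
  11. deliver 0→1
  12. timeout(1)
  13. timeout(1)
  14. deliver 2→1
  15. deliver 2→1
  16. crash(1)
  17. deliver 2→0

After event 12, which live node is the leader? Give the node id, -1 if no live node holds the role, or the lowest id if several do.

after 1 — timeout(2): n2:cand/t1/[-]
after 2 — deliver 2→0: n0:foll/t1/[-]
after 3 — deliver 0→2: n2:lead/t1/[-]
after 4 — propose(2,'x'): n2:lead/t1/[x]
after 5 — deliver 2→1: n1:foll/t1/[-]
after 6 — deliver 1→2: ·
after 7 — deliver 2→0: n0:foll/t1/[x]
after 8 — deliver 0→2: ·
after 9 — timeout(1): n1:cand/t2/[-]
after 10 — deliver 1→0: n0:foll/t2/[x]
after 11 — deliver 0→1: n1:lead/t2/[-]
after 12 — timeout(1): n1:cand/t3/[-]

2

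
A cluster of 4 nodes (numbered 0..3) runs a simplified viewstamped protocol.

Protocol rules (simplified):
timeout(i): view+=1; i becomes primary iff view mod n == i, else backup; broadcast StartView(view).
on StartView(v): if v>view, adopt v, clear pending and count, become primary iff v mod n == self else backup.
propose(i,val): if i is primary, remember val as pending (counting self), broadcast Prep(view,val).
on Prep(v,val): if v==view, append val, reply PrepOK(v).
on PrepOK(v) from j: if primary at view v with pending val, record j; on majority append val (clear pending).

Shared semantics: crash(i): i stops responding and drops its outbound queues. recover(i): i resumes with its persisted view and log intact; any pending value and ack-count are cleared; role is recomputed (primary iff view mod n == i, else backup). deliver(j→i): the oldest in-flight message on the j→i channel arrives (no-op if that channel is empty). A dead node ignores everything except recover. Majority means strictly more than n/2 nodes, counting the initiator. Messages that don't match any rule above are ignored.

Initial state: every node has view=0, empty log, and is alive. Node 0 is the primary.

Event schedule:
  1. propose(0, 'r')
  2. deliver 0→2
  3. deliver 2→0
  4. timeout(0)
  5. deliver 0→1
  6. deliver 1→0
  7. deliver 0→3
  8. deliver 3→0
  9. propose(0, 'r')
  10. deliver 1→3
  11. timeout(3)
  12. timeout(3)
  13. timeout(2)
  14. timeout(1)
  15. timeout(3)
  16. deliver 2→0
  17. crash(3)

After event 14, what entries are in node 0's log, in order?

empty

1. propose(0,'r'):  nop
2. deliver 0→2:  <2:back v0 r>
3. deliver 2→0:  nop
4. timeout(0):  <0:back v1 ->
5. deliver 0→1:  <1:back v0 r>
6. deliver 1→0:  nop
7. deliver 0→3:  <3:back v0 r>
8. deliver 3→0:  nop
9. propose(0,'r'):  nop
10. deliver 1→3:  nop
11. timeout(3):  <3:back v1 r>
12. timeout(3):  <3:back v2 r>
13. timeout(2):  <2:back v1 r>
14. timeout(1):  <1:prim v1 r>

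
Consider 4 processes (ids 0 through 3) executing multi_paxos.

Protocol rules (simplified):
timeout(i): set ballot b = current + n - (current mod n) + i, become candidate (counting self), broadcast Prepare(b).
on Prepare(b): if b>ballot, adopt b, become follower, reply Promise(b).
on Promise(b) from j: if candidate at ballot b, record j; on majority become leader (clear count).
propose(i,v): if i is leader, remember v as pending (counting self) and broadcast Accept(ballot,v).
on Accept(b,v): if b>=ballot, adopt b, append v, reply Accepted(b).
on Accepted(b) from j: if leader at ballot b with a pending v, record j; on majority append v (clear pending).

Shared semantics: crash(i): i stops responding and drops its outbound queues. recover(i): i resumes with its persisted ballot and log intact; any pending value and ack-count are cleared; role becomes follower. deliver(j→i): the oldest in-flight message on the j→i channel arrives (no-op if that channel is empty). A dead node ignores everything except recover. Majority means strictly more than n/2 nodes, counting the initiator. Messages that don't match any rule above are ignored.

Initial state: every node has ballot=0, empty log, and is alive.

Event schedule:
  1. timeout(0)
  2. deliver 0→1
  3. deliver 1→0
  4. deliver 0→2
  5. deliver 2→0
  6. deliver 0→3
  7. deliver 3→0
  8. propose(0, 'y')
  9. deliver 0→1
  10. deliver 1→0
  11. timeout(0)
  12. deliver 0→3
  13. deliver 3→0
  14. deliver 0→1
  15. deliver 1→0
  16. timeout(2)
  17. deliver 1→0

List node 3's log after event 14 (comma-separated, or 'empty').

y

1. timeout(0):  <0:cand b4 ->
2. deliver 0→1:  <1:foll b4 ->
3. deliver 1→0:  nop
4. deliver 0→2:  <2:foll b4 ->
5. deliver 2→0:  <0:lead b4 ->
6. deliver 0→3:  <3:foll b4 ->
7. deliver 3→0:  nop
8. propose(0,'y'):  nop
9. deliver 0→1:  <1:foll b4 y>
10. deliver 1→0:  nop
11. timeout(0):  <0:cand b8 ->
12. deliver 0→3:  <3:foll b4 y>
13. deliver 3→0:  nop
14. deliver 0→1:  <1:foll b8 y>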